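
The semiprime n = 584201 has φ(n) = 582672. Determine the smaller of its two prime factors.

733

φ(n) = (p−1)(q−1) = n − (p+q) + 1, so p + q = 584201 − 582672 + 1 = 1530.
p and q are the roots of t² − 1530t + 584201 = 0.
Discriminant: 1530² − 4·584201 = 2340900 − 2336804 = 4096; √4096 = 64.
q = (1530 − 64)/2 = 733, p = (1530 + 64)/2 = 797.
Check: 733 · 797 = 584201.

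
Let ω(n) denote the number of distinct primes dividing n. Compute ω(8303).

2

8303 = 19^2 · 23
8303 = 19^2 · 23, which has 2 distinct prime factors.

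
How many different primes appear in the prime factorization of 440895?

6

440895 = 3 · 146965
146965 = 5 · 29393
29393 = 7 · 4199
4199 = 13 · 323
323 = 17 · 19
440895 = 3 · 5 · 7 · 13 · 17 · 19, which has 6 distinct prime factors.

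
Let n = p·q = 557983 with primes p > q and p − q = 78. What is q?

709

Since p = q + 78, we have 557983 = q(q + 78), so q² + 78q − 557983 = 0.
Discriminant: 78² + 4·557983 = 6084 + 2231932 = 2238016; √2238016 = 1496.
q = (−78 + 1496)/2 = 709, and p = q + 78 = 787.
Check: 709 · 787 = 557983.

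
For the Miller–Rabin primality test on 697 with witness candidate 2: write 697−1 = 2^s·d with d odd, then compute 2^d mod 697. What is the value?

697 − 1 = 696 = 2^3 · 87, so d = 87.
2^1 ≡ 2 (mod 697)
2^2 ≡ 2^2 = 4 ≡ 4 (mod 697)
2^4 ≡ 4^2 = 16 ≡ 16 (mod 697)
2^8 ≡ 16^2 = 256 ≡ 256 (mod 697)
2^16 ≡ 256^2 = 65536 ≡ 18 (mod 697)
2^32 ≡ 18^2 = 324 ≡ 324 (mod 697)
2^64 ≡ 324^2 = 104976 ≡ 426 (mod 697)
87 = 64 + 16 + 4 + 2 + 1 in binary powers of 2.
So 2^87 ≡ 426 · 18 · 16 · 4 · 2 ≡ 128 (mod 697).
Squaring chain: 128 → 353 → 543; never reaches −1, so base 2 is a Miller–Rabin witness that 697 is composite.

128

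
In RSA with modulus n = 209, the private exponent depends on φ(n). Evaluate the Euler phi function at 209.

Factor: 209 = 11 · 19.
φ(209) = (11−1) · (19−1) = 10 · 18 = 180.

180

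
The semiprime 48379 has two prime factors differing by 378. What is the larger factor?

479

Since p = q + 378, we have 48379 = q(q + 378), so q² + 378q − 48379 = 0.
Discriminant: 378² + 4·48379 = 142884 + 193516 = 336400; √336400 = 580.
q = (−378 + 580)/2 = 101, and p = q + 378 = 479.
Check: 101 · 479 = 48379.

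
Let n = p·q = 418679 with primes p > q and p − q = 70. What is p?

Since p = q + 70, we have 418679 = q(q + 70), so q² + 70q − 418679 = 0.
Discriminant: 70² + 4·418679 = 4900 + 1674716 = 1679616; √1679616 = 1296.
q = (−70 + 1296)/2 = 613, and p = q + 70 = 683.
Check: 613 · 683 = 418679.

683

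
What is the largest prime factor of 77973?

79

77973 = 3 · 25991
25991 = 7 · 3713
3713 = 47 · 79
79 is prime.
So 77973 = 3 · 7 · 47 · 79; the largest prime factor is 79.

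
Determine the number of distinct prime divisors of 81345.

5

81345 = 3 · 27115
27115 = 5 · 5423
5423 = 11 · 493
493 = 17 · 29
81345 = 3 · 5 · 11 · 17 · 29, which has 5 distinct prime factors.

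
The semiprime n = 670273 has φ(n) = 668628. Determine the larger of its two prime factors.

907

φ(n) = (p−1)(q−1) = n − (p+q) + 1, so p + q = 670273 − 668628 + 1 = 1646.
p and q are the roots of t² − 1646t + 670273 = 0.
Discriminant: 1646² − 4·670273 = 2709316 − 2681092 = 28224; √28224 = 168.
q = (1646 − 168)/2 = 739, p = (1646 + 168)/2 = 907.
Check: 739 · 907 = 670273.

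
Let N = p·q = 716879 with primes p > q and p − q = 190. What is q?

Since p = q + 190, we have 716879 = q(q + 190), so q² + 190q − 716879 = 0.
Discriminant: 190² + 4·716879 = 36100 + 2867516 = 2903616; √2903616 = 1704.
q = (−190 + 1704)/2 = 757, and p = q + 190 = 947.
Check: 757 · 947 = 716879.

757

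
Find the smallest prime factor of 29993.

89

29993 is odd.
Digit sum 32, not divisible by 3.
Ends in 3: not divisible by 5.
7: 29993 = 7·4284 + 5
11: 29993 = 11·2726 + 7
13: 29993 = 13·2307 + 2
17: 29993 = 17·1764 + 5
19: 29993 = 19·1578 + 11
23: 29993 = 23·1304 + 1
29: 29993 = 29·1034 + 7
31: 29993 = 31·967 + 16
37: 29993 = 37·810 + 23
41: 29993 = 41·731 + 22
43: 29993 = 43·697 + 22
47: 29993 = 47·638 + 7
53: 29993 = 53·565 + 48
59: 29993 = 59·508 + 21
61: 29993 = 61·491 + 42
67: 29993 = 67·447 + 44
71: 29993 = 71·422 + 31
73: 29993 = 73·410 + 63
79: 29993 = 79·379 + 52
83: 29993 = 83·361 + 30
89: 29993 = 89·337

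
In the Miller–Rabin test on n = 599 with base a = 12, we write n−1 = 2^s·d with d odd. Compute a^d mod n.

1

599 − 1 = 598 = 2^1 · 299, so d = 299.
12^1 ≡ 12 (mod 599)
12^2 ≡ 12^2 = 144 ≡ 144 (mod 599)
12^4 ≡ 144^2 = 20736 ≡ 370 (mod 599)
12^8 ≡ 370^2 = 136900 ≡ 328 (mod 599)
12^16 ≡ 328^2 = 107584 ≡ 363 (mod 599)
12^32 ≡ 363^2 = 131769 ≡ 588 (mod 599)
12^64 ≡ 588^2 = 345744 ≡ 121 (mod 599)
12^128 ≡ 121^2 = 14641 ≡ 265 (mod 599)
12^256 ≡ 265^2 = 70225 ≡ 142 (mod 599)
299 = 256 + 32 + 8 + 2 + 1 in binary powers of 2.
So 12^299 ≡ 142 · 588 · 328 · 144 · 12 ≡ 1 (mod 599).
Since 12^d ≡ 1 (mod 599), base 12 does not prove 599 composite.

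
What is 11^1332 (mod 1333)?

11^1 ≡ 11 (mod 1333)
11^2 ≡ 11^2 = 121 ≡ 121 (mod 1333)
11^4 ≡ 121^2 = 14641 ≡ 1311 (mod 1333)
11^8 ≡ 1311^2 = 1718721 ≡ 484 (mod 1333)
11^16 ≡ 484^2 = 234256 ≡ 981 (mod 1333)
11^32 ≡ 981^2 = 962361 ≡ 1268 (mod 1333)
11^64 ≡ 1268^2 = 1607824 ≡ 226 (mod 1333)
11^128 ≡ 226^2 = 51076 ≡ 422 (mod 1333)
11^256 ≡ 422^2 = 178084 ≡ 795 (mod 1333)
11^512 ≡ 795^2 = 632025 ≡ 183 (mod 1333)
11^1024 ≡ 183^2 = 33489 ≡ 164 (mod 1333)
1332 = 1024 + 256 + 32 + 16 + 4 in binary powers of 2.
So 11^1332 ≡ 164 · 795 · 1268 · 981 · 1311 ≡ 78 (mod 1333).
Since 78 ≠ 1, base 11 is a Fermat witness: 1333 is composite.

78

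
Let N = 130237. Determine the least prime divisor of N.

17

130237 is odd.
Digit sum 16, not divisible by 3.
Ends in 7: not divisible by 5.
7: 130237 = 7·18605 + 2
11: 130237 = 11·11839 + 8
13: 130237 = 13·10018 + 3
17: 130237 = 17·7661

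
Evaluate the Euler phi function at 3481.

3422

Factor: 3481 = 59^2.
φ(3481) = 59^1·(59−1) = 3422.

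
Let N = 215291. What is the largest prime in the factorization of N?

215291 = 41 · 5251
5251 = 59 · 89
89 is prime.
So 215291 = 41 · 59 · 89; the largest prime factor is 89.

89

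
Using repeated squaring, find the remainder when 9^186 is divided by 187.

9^1 ≡ 9 (mod 187)
9^2 ≡ 9^2 = 81 ≡ 81 (mod 187)
9^4 ≡ 81^2 = 6561 ≡ 16 (mod 187)
9^8 ≡ 16^2 = 256 ≡ 69 (mod 187)
9^16 ≡ 69^2 = 4761 ≡ 86 (mod 187)
9^32 ≡ 86^2 = 7396 ≡ 103 (mod 187)
9^64 ≡ 103^2 = 10609 ≡ 137 (mod 187)
9^128 ≡ 137^2 = 18769 ≡ 69 (mod 187)
186 = 128 + 32 + 16 + 8 + 2 in binary powers of 2.
So 9^186 ≡ 69 · 103 · 86 · 69 · 81 ≡ 64 (mod 187).
Since 64 ≠ 1, base 9 is a Fermat witness: 187 is composite.

64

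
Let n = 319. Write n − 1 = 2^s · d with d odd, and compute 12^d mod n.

133

319 − 1 = 318 = 2^1 · 159, so d = 159.
12^1 ≡ 12 (mod 319)
12^2 ≡ 12^2 = 144 ≡ 144 (mod 319)
12^4 ≡ 144^2 = 20736 ≡ 1 (mod 319)
12^8 ≡ 1^2 = 1 ≡ 1 (mod 319)
12^16 ≡ 1^2 = 1 ≡ 1 (mod 319)
12^32 ≡ 1^2 = 1 ≡ 1 (mod 319)
12^64 ≡ 1^2 = 1 ≡ 1 (mod 319)
12^128 ≡ 1^2 = 1 ≡ 1 (mod 319)
159 = 128 + 16 + 8 + 4 + 2 + 1 in binary powers of 2.
So 12^159 ≡ 1 · 1 · 1 · 1 · 144 · 12 ≡ 133 (mod 319).
Squaring chain: 133; never reaches −1, so base 12 is a Miller–Rabin witness that 319 is composite.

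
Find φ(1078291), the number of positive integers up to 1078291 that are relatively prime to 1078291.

1036800

Factor: 1078291 = 37 · 151 · 193.
φ(1078291) = (37−1) · (151−1) · (193−1) = 36 · 150 · 192 = 1036800.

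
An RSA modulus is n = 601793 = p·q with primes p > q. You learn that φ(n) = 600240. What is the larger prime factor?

φ(n) = (p−1)(q−1) = n − (p+q) + 1, so p + q = 601793 − 600240 + 1 = 1554.
p and q are the roots of t² − 1554t + 601793 = 0.
Discriminant: 1554² − 4·601793 = 2414916 − 2407172 = 7744; √7744 = 88.
q = (1554 − 88)/2 = 733, p = (1554 + 88)/2 = 821.
Check: 733 · 821 = 601793.

821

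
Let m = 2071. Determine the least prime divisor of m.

19

2071 is odd.
Digit sum 10, not divisible by 3.
Ends in 1: not divisible by 5.
7: 2071 = 7·295 + 6
11: 2071 = 11·188 + 3
13: 2071 = 13·159 + 4
17: 2071 = 17·121 + 14
19: 2071 = 19·109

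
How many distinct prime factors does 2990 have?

4

2990 = 2 · 1495
1495 = 5 · 299
299 = 13 · 23
2990 = 2 · 5 · 13 · 23, which has 4 distinct prime factors.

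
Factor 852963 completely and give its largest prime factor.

79

852963 = 3 · 284321
284321 = 59 · 4819
4819 = 61 · 79
79 is prime.
So 852963 = 3 · 59 · 61 · 79; the largest prime factor is 79.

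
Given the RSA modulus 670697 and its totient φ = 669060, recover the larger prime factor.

φ(n) = (p−1)(q−1) = n − (p+q) + 1, so p + q = 670697 − 669060 + 1 = 1638.
p and q are the roots of t² − 1638t + 670697 = 0.
Discriminant: 1638² − 4·670697 = 2683044 − 2682788 = 256; √256 = 16.
q = (1638 − 16)/2 = 811, p = (1638 + 16)/2 = 827.
Check: 811 · 827 = 670697.

827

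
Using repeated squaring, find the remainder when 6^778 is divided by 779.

6^1 ≡ 6 (mod 779)
6^2 ≡ 6^2 = 36 ≡ 36 (mod 779)
6^4 ≡ 36^2 = 1296 ≡ 517 (mod 779)
6^8 ≡ 517^2 = 267289 ≡ 92 (mod 779)
6^16 ≡ 92^2 = 8464 ≡ 674 (mod 779)
6^32 ≡ 674^2 = 454276 ≡ 119 (mod 779)
6^64 ≡ 119^2 = 14161 ≡ 139 (mod 779)
6^128 ≡ 139^2 = 19321 ≡ 625 (mod 779)
6^256 ≡ 625^2 = 390625 ≡ 346 (mod 779)
6^512 ≡ 346^2 = 119716 ≡ 529 (mod 779)
778 = 512 + 256 + 8 + 2 in binary powers of 2.
So 6^778 ≡ 529 · 346 · 92 · 36 ≡ 156 (mod 779).
Since 156 ≠ 1, base 6 is a Fermat witness: 779 is composite.

156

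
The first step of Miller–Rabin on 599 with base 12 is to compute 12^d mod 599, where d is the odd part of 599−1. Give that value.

599 − 1 = 598 = 2^1 · 299, so d = 299.
12^1 ≡ 12 (mod 599)
12^2 ≡ 12^2 = 144 ≡ 144 (mod 599)
12^4 ≡ 144^2 = 20736 ≡ 370 (mod 599)
12^8 ≡ 370^2 = 136900 ≡ 328 (mod 599)
12^16 ≡ 328^2 = 107584 ≡ 363 (mod 599)
12^32 ≡ 363^2 = 131769 ≡ 588 (mod 599)
12^64 ≡ 588^2 = 345744 ≡ 121 (mod 599)
12^128 ≡ 121^2 = 14641 ≡ 265 (mod 599)
12^256 ≡ 265^2 = 70225 ≡ 142 (mod 599)
299 = 256 + 32 + 8 + 2 + 1 in binary powers of 2.
So 12^299 ≡ 142 · 588 · 328 · 144 · 12 ≡ 1 (mod 599).
Since 12^d ≡ 1 (mod 599), base 12 does not prove 599 composite.

1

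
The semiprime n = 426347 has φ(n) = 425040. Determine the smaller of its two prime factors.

φ(n) = (p−1)(q−1) = n − (p+q) + 1, so p + q = 426347 − 425040 + 1 = 1308.
p and q are the roots of t² − 1308t + 426347 = 0.
Discriminant: 1308² − 4·426347 = 1710864 − 1705388 = 5476; √5476 = 74.
q = (1308 − 74)/2 = 617, p = (1308 + 74)/2 = 691.
Check: 617 · 691 = 426347.

617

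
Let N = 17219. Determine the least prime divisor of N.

17219 is odd.
Digit sum 20, not divisible by 3.
Ends in 9: not divisible by 5.
7: 17219 = 7·2459 + 6
11: 17219 = 11·1565 + 4
13: 17219 = 13·1324 + 7
17: 17219 = 17·1012 + 15
19: 17219 = 19·906 + 5
23: 17219 = 23·748 + 15
29: 17219 = 29·593 + 22
31: 17219 = 31·555 + 14
37: 17219 = 37·465 + 14
41: 17219 = 41·419 + 40
43: 17219 = 43·400 + 19
47: 17219 = 47·366 + 17
53: 17219 = 53·324 + 47
59: 17219 = 59·291 + 50
61: 17219 = 61·282 + 17
67: 17219 = 67·257

67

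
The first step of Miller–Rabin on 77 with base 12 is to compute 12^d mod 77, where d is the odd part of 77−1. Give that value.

77 − 1 = 76 = 2^2 · 19, so d = 19.
12^1 ≡ 12 (mod 77)
12^2 ≡ 12^2 = 144 ≡ 67 (mod 77)
12^4 ≡ 67^2 = 4489 ≡ 23 (mod 77)
12^8 ≡ 23^2 = 529 ≡ 67 (mod 77)
12^16 ≡ 67^2 = 4489 ≡ 23 (mod 77)
19 = 16 + 2 + 1 in binary powers of 2.
So 12^19 ≡ 23 · 67 · 12 ≡ 12 (mod 77).
Squaring chain: 12 → 67; never reaches −1, so base 12 is a Miller–Rabin witness that 77 is composite.

12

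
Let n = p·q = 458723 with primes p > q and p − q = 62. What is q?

Since p = q + 62, we have 458723 = q(q + 62), so q² + 62q − 458723 = 0.
Discriminant: 62² + 4·458723 = 3844 + 1834892 = 1838736; √1838736 = 1356.
q = (−62 + 1356)/2 = 647, and p = q + 62 = 709.
Check: 647 · 709 = 458723.

647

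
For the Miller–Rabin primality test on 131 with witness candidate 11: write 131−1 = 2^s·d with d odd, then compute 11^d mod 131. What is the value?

1

131 − 1 = 130 = 2^1 · 65, so d = 65.
11^1 ≡ 11 (mod 131)
11^2 ≡ 11^2 = 121 ≡ 121 (mod 131)
11^4 ≡ 121^2 = 14641 ≡ 100 (mod 131)
11^8 ≡ 100^2 = 10000 ≡ 44 (mod 131)
11^16 ≡ 44^2 = 1936 ≡ 102 (mod 131)
11^32 ≡ 102^2 = 10404 ≡ 55 (mod 131)
11^64 ≡ 55^2 = 3025 ≡ 12 (mod 131)
65 = 64 + 1 in binary powers of 2.
So 11^65 ≡ 12 · 11 ≡ 1 (mod 131).
Since 11^d ≡ 1 (mod 131), base 11 does not prove 131 composite.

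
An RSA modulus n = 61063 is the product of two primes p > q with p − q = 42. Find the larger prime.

269

Since p = q + 42, we have 61063 = q(q + 42), so q² + 42q − 61063 = 0.
Discriminant: 42² + 4·61063 = 1764 + 244252 = 246016; √246016 = 496.
q = (−42 + 496)/2 = 227, and p = q + 42 = 269.
Check: 227 · 269 = 61063.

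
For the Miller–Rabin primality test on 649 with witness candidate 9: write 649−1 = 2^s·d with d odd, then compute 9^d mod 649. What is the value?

649 − 1 = 648 = 2^3 · 81, so d = 81.
9^1 ≡ 9 (mod 649)
9^2 ≡ 9^2 = 81 ≡ 81 (mod 649)
9^4 ≡ 81^2 = 6561 ≡ 71 (mod 649)
9^8 ≡ 71^2 = 5041 ≡ 498 (mod 649)
9^16 ≡ 498^2 = 248004 ≡ 86 (mod 649)
9^32 ≡ 86^2 = 7396 ≡ 257 (mod 649)
9^64 ≡ 257^2 = 66049 ≡ 500 (mod 649)
81 = 64 + 16 + 1 in binary powers of 2.
So 9^81 ≡ 500 · 86 · 9 ≡ 196 (mod 649).
Squaring chain: 196 → 125 → 49; never reaches −1, so base 9 is a Miller–Rabin witness that 649 is composite.

196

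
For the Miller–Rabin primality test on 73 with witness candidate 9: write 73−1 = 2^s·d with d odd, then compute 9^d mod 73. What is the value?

73 − 1 = 72 = 2^3 · 9, so d = 9.
9^1 ≡ 9 (mod 73)
9^2 ≡ 9^2 = 81 ≡ 8 (mod 73)
9^4 ≡ 8^2 = 64 ≡ 64 (mod 73)
9^8 ≡ 64^2 = 4096 ≡ 8 (mod 73)
9 = 8 + 1 in binary powers of 2.
So 9^9 ≡ 8 · 9 ≡ 72 (mod 73).
Since 9^d ≡ 72 (mod 73), base 9 does not prove 73 composite.

72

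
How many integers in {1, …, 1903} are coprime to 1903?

Factor: 1903 = 11 · 173.
φ(1903) = (11−1) · (173−1) = 10 · 172 = 1720.

1720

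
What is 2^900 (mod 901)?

611

2^1 ≡ 2 (mod 901)
2^2 ≡ 2^2 = 4 ≡ 4 (mod 901)
2^4 ≡ 4^2 = 16 ≡ 16 (mod 901)
2^8 ≡ 16^2 = 256 ≡ 256 (mod 901)
2^16 ≡ 256^2 = 65536 ≡ 664 (mod 901)
2^32 ≡ 664^2 = 440896 ≡ 307 (mod 901)
2^64 ≡ 307^2 = 94249 ≡ 545 (mod 901)
2^128 ≡ 545^2 = 297025 ≡ 596 (mod 901)
2^256 ≡ 596^2 = 355216 ≡ 222 (mod 901)
2^512 ≡ 222^2 = 49284 ≡ 630 (mod 901)
900 = 512 + 256 + 128 + 4 in binary powers of 2.
So 2^900 ≡ 630 · 222 · 596 · 16 ≡ 611 (mod 901).
Since 611 ≠ 1, base 2 is a Fermat witness: 901 is composite.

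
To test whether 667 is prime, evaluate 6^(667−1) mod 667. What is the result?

81

6^1 ≡ 6 (mod 667)
6^2 ≡ 6^2 = 36 ≡ 36 (mod 667)
6^4 ≡ 36^2 = 1296 ≡ 629 (mod 667)
6^8 ≡ 629^2 = 395641 ≡ 110 (mod 667)
6^16 ≡ 110^2 = 12100 ≡ 94 (mod 667)
6^32 ≡ 94^2 = 8836 ≡ 165 (mod 667)
6^64 ≡ 165^2 = 27225 ≡ 545 (mod 667)
6^128 ≡ 545^2 = 297025 ≡ 210 (mod 667)
6^256 ≡ 210^2 = 44100 ≡ 78 (mod 667)
6^512 ≡ 78^2 = 6084 ≡ 81 (mod 667)
666 = 512 + 128 + 16 + 8 + 2 in binary powers of 2.
So 6^666 ≡ 81 · 210 · 94 · 110 · 36 ≡ 81 (mod 667).
Since 81 ≠ 1, base 6 is a Fermat witness: 667 is composite.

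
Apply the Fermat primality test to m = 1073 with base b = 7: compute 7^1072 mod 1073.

7

7^1 ≡ 7 (mod 1073)
7^2 ≡ 7^2 = 49 ≡ 49 (mod 1073)
7^4 ≡ 49^2 = 2401 ≡ 255 (mod 1073)
7^8 ≡ 255^2 = 65025 ≡ 645 (mod 1073)
7^16 ≡ 645^2 = 416025 ≡ 774 (mod 1073)
7^32 ≡ 774^2 = 599076 ≡ 342 (mod 1073)
7^64 ≡ 342^2 = 116964 ≡ 7 (mod 1073)
7^128 ≡ 7^2 = 49 ≡ 49 (mod 1073)
7^256 ≡ 49^2 = 2401 ≡ 255 (mod 1073)
7^512 ≡ 255^2 = 65025 ≡ 645 (mod 1073)
7^1024 ≡ 645^2 = 416025 ≡ 774 (mod 1073)
1072 = 1024 + 32 + 16 in binary powers of 2.
So 7^1072 ≡ 774 · 342 · 774 ≡ 7 (mod 1073).
Since 7 ≠ 1, base 7 is a Fermat witness: 1073 is composite.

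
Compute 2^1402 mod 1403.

676

2^1 ≡ 2 (mod 1403)
2^2 ≡ 2^2 = 4 ≡ 4 (mod 1403)
2^4 ≡ 4^2 = 16 ≡ 16 (mod 1403)
2^8 ≡ 16^2 = 256 ≡ 256 (mod 1403)
2^16 ≡ 256^2 = 65536 ≡ 998 (mod 1403)
2^32 ≡ 998^2 = 996004 ≡ 1277 (mod 1403)
2^64 ≡ 1277^2 = 1630729 ≡ 443 (mod 1403)
2^128 ≡ 443^2 = 196249 ≡ 1232 (mod 1403)
2^256 ≡ 1232^2 = 1517824 ≡ 1181 (mod 1403)
2^512 ≡ 1181^2 = 1394761 ≡ 179 (mod 1403)
2^1024 ≡ 179^2 = 32041 ≡ 1175 (mod 1403)
1402 = 1024 + 256 + 64 + 32 + 16 + 8 + 2 in binary powers of 2.
So 2^1402 ≡ 1175 · 1181 · 443 · 1277 · 998 · 256 · 4 ≡ 676 (mod 1403).
Since 676 ≠ 1, base 2 is a Fermat witness: 1403 is composite.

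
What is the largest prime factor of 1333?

1333 = 31 · 43
43 is prime.
So 1333 = 31 · 43; the largest prime factor is 43.

43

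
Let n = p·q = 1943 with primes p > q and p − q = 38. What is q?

Since p = q + 38, we have 1943 = q(q + 38), so q² + 38q − 1943 = 0.
Discriminant: 38² + 4·1943 = 1444 + 7772 = 9216; √9216 = 96.
q = (−38 + 96)/2 = 29, and p = q + 38 = 67.
Check: 29 · 67 = 1943.

29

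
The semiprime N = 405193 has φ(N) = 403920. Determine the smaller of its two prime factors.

613

φ(n) = (p−1)(q−1) = n − (p+q) + 1, so p + q = 405193 − 403920 + 1 = 1274.
p and q are the roots of t² − 1274t + 405193 = 0.
Discriminant: 1274² − 4·405193 = 1623076 − 1620772 = 2304; √2304 = 48.
q = (1274 − 48)/2 = 613, p = (1274 + 48)/2 = 661.
Check: 613 · 661 = 405193.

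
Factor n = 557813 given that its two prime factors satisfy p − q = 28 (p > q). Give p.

Since p = q + 28, we have 557813 = q(q + 28), so q² + 28q − 557813 = 0.
Discriminant: 28² + 4·557813 = 784 + 2231252 = 2232036; √2232036 = 1494.
q = (−28 + 1494)/2 = 733, and p = q + 28 = 761.
Check: 733 · 761 = 557813.

761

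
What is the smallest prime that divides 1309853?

1309853 is odd.
Digit sum 29, not divisible by 3.
Ends in 3: not divisible by 5.
7: 1309853 = 7·187121 + 6
11: 1309853 = 11·119077 + 6
13: 1309853 = 13·100757 + 12
17: 1309853 = 17·77050 + 3
19: 1309853 = 19·68939 + 12
23: 1309853 = 23·56950 + 3
29: 1309853 = 29·45167 + 10
31: 1309853 = 31·42253 + 10
37: 1309853 = 37·35401 + 16
41: 1309853 = 41·31947 + 26
43: 1309853 = 43·30461 + 30
47: 1309853 = 47·27869 + 10
53: 1309853 = 53·24714 + 11
59: 1309853 = 59·22200 + 53
61: 1309853 = 61·21473

61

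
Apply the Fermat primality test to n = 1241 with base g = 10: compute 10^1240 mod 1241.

10^1 ≡ 10 (mod 1241)
10^2 ≡ 10^2 = 100 ≡ 100 (mod 1241)
10^4 ≡ 100^2 = 10000 ≡ 72 (mod 1241)
10^8 ≡ 72^2 = 5184 ≡ 220 (mod 1241)
10^16 ≡ 220^2 = 48400 ≡ 1 (mod 1241)
10^32 ≡ 1^2 = 1 ≡ 1 (mod 1241)
10^64 ≡ 1^2 = 1 ≡ 1 (mod 1241)
10^128 ≡ 1^2 = 1 ≡ 1 (mod 1241)
10^256 ≡ 1^2 = 1 ≡ 1 (mod 1241)
10^512 ≡ 1^2 = 1 ≡ 1 (mod 1241)
10^1024 ≡ 1^2 = 1 ≡ 1 (mod 1241)
1240 = 1024 + 128 + 64 + 16 + 8 in binary powers of 2.
So 10^1240 ≡ 1 · 1 · 1 · 1 · 220 ≡ 220 (mod 1241).
Since 220 ≠ 1, base 10 is a Fermat witness: 1241 is composite.

220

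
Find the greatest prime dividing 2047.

2047 = 23 · 89
89 is prime.
So 2047 = 23 · 89; the largest prime factor is 89.

89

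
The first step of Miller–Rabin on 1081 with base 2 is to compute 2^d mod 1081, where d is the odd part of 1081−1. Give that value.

1081 − 1 = 1080 = 2^3 · 135, so d = 135.
2^1 ≡ 2 (mod 1081)
2^2 ≡ 2^2 = 4 ≡ 4 (mod 1081)
2^4 ≡ 4^2 = 16 ≡ 16 (mod 1081)
2^8 ≡ 16^2 = 256 ≡ 256 (mod 1081)
2^16 ≡ 256^2 = 65536 ≡ 676 (mod 1081)
2^32 ≡ 676^2 = 456976 ≡ 794 (mod 1081)
2^64 ≡ 794^2 = 630436 ≡ 213 (mod 1081)
2^128 ≡ 213^2 = 45369 ≡ 1048 (mod 1081)
135 = 128 + 4 + 2 + 1 in binary powers of 2.
So 2^135 ≡ 1048 · 16 · 4 · 2 ≡ 100 (mod 1081).
Squaring chain: 100 → 271 → 1014; never reaches −1, so base 2 is a Miller–Rabin witness that 1081 is composite.

100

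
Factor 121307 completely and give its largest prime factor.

121307 = 29 · 4183
4183 = 47 · 89
89 is prime.
So 121307 = 29 · 47 · 89; the largest prime factor is 89.

89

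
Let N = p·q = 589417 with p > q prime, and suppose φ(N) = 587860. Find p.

911

φ(n) = (p−1)(q−1) = n − (p+q) + 1, so p + q = 589417 − 587860 + 1 = 1558.
p and q are the roots of t² − 1558t + 589417 = 0.
Discriminant: 1558² − 4·589417 = 2427364 − 2357668 = 69696; √69696 = 264.
q = (1558 − 264)/2 = 647, p = (1558 + 264)/2 = 911.
Check: 647 · 911 = 589417.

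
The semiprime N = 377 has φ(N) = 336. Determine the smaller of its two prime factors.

13

φ(n) = (p−1)(q−1) = n − (p+q) + 1, so p + q = 377 − 336 + 1 = 42.
p and q are the roots of t² − 42t + 377 = 0.
Discriminant: 42² − 4·377 = 1764 − 1508 = 256; √256 = 16.
q = (42 − 16)/2 = 13, p = (42 + 16)/2 = 29.
Check: 13 · 29 = 377.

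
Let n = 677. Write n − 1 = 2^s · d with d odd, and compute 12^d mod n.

26

677 − 1 = 676 = 2^2 · 169, so d = 169.
12^1 ≡ 12 (mod 677)
12^2 ≡ 12^2 = 144 ≡ 144 (mod 677)
12^4 ≡ 144^2 = 20736 ≡ 426 (mod 677)
12^8 ≡ 426^2 = 181476 ≡ 40 (mod 677)
12^16 ≡ 40^2 = 1600 ≡ 246 (mod 677)
12^32 ≡ 246^2 = 60516 ≡ 263 (mod 677)
12^64 ≡ 263^2 = 69169 ≡ 115 (mod 677)
12^128 ≡ 115^2 = 13225 ≡ 362 (mod 677)
169 = 128 + 32 + 8 + 1 in binary powers of 2.
So 12^169 ≡ 362 · 263 · 40 · 12 ≡ 26 (mod 677).
Squaring chain: 26 → 676; reaches −1, so base 12 does not prove 677 composite.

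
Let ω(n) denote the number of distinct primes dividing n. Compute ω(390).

390 = 2 · 195
195 = 3 · 65
65 = 5 · 13
390 = 2 · 3 · 5 · 13, which has 4 distinct prime factors.

4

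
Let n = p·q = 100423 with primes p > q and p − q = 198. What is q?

Since p = q + 198, we have 100423 = q(q + 198), so q² + 198q − 100423 = 0.
Discriminant: 198² + 4·100423 = 39204 + 401692 = 440896; √440896 = 664.
q = (−198 + 664)/2 = 233, and p = q + 198 = 431.
Check: 233 · 431 = 100423.

233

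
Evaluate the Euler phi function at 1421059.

1368576

Factor: 1421059 = 37 · 193 · 199.
φ(1421059) = (37−1) · (193−1) · (199−1) = 36 · 192 · 198 = 1368576.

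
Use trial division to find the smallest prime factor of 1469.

1469 is odd.
Digit sum 20, not divisible by 3.
Ends in 9: not divisible by 5.
7: 1469 = 7·209 + 6
11: 1469 = 11·133 + 6
13: 1469 = 13·113

13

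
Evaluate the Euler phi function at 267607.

254400

Factor: 267607 = 41 · 61 · 107.
φ(267607) = (41−1) · (61−1) · (107−1) = 40 · 60 · 106 = 254400.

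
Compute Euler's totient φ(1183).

936

Factor: 1183 = 7 · 13^2.
φ(1183) = (7−1) · 13^1·(13−1) = 6 · 156 = 936.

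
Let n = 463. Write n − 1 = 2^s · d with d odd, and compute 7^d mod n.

463 − 1 = 462 = 2^1 · 231, so d = 231.
7^1 ≡ 7 (mod 463)
7^2 ≡ 7^2 = 49 ≡ 49 (mod 463)
7^4 ≡ 49^2 = 2401 ≡ 86 (mod 463)
7^8 ≡ 86^2 = 7396 ≡ 451 (mod 463)
7^16 ≡ 451^2 = 203401 ≡ 144 (mod 463)
7^32 ≡ 144^2 = 20736 ≡ 364 (mod 463)
7^64 ≡ 364^2 = 132496 ≡ 78 (mod 463)
7^128 ≡ 78^2 = 6084 ≡ 65 (mod 463)
231 = 128 + 64 + 32 + 4 + 2 + 1 in binary powers of 2.
So 7^231 ≡ 65 · 78 · 364 · 86 · 49 · 7 ≡ 462 (mod 463).
Since 7^d ≡ 462 (mod 463), base 7 does not prove 463 composite.

462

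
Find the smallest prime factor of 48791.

97

48791 is odd.
Digit sum 29, not divisible by 3.
Ends in 1: not divisible by 5.
7: 48791 = 7·6970 + 1
11: 48791 = 11·4435 + 6
13: 48791 = 13·3753 + 2
17: 48791 = 17·2870 + 1
19: 48791 = 19·2567 + 18
23: 48791 = 23·2121 + 8
29: 48791 = 29·1682 + 13
31: 48791 = 31·1573 + 28
37: 48791 = 37·1318 + 25
41: 48791 = 41·1190 + 1
43: 48791 = 43·1134 + 29
47: 48791 = 47·1038 + 5
53: 48791 = 53·920 + 31
59: 48791 = 59·826 + 57
61: 48791 = 61·799 + 52
67: 48791 = 67·728 + 15
71: 48791 = 71·687 + 14
73: 48791 = 73·668 + 27
79: 48791 = 79·617 + 48
83: 48791 = 83·587 + 70
89: 48791 = 89·548 + 19
97: 48791 = 97·503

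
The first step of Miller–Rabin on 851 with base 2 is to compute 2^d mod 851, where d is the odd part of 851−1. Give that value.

542

851 − 1 = 850 = 2^1 · 425, so d = 425.
2^1 ≡ 2 (mod 851)
2^2 ≡ 2^2 = 4 ≡ 4 (mod 851)
2^4 ≡ 4^2 = 16 ≡ 16 (mod 851)
2^8 ≡ 16^2 = 256 ≡ 256 (mod 851)
2^16 ≡ 256^2 = 65536 ≡ 9 (mod 851)
2^32 ≡ 9^2 = 81 ≡ 81 (mod 851)
2^64 ≡ 81^2 = 6561 ≡ 604 (mod 851)
2^128 ≡ 604^2 = 364816 ≡ 588 (mod 851)
2^256 ≡ 588^2 = 345744 ≡ 238 (mod 851)
425 = 256 + 128 + 32 + 8 + 1 in binary powers of 2.
So 2^425 ≡ 238 · 588 · 81 · 256 · 2 ≡ 542 (mod 851).
Squaring chain: 542; never reaches −1, so base 2 is a Miller–Rabin witness that 851 is composite.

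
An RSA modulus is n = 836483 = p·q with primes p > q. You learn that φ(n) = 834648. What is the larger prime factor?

997

φ(n) = (p−1)(q−1) = n − (p+q) + 1, so p + q = 836483 − 834648 + 1 = 1836.
p and q are the roots of t² − 1836t + 836483 = 0.
Discriminant: 1836² − 4·836483 = 3370896 − 3345932 = 24964; √24964 = 158.
q = (1836 − 158)/2 = 839, p = (1836 + 158)/2 = 997.
Check: 839 · 997 = 836483.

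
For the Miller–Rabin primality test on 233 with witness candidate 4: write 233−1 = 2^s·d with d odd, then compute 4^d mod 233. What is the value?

233 − 1 = 232 = 2^3 · 29, so d = 29.
4^1 ≡ 4 (mod 233)
4^2 ≡ 4^2 = 16 ≡ 16 (mod 233)
4^4 ≡ 16^2 = 256 ≡ 23 (mod 233)
4^8 ≡ 23^2 = 529 ≡ 63 (mod 233)
4^16 ≡ 63^2 = 3969 ≡ 8 (mod 233)
29 = 16 + 8 + 4 + 1 in binary powers of 2.
So 4^29 ≡ 8 · 63 · 23 · 4 ≡ 1 (mod 233).
Since 4^d ≡ 1 (mod 233), base 4 does not prove 233 composite.

1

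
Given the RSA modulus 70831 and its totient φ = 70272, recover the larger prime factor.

φ(n) = (p−1)(q−1) = n − (p+q) + 1, so p + q = 70831 − 70272 + 1 = 560.
p and q are the roots of t² − 560t + 70831 = 0.
Discriminant: 560² − 4·70831 = 313600 − 283324 = 30276; √30276 = 174.
q = (560 − 174)/2 = 193, p = (560 + 174)/2 = 367.
Check: 193 · 367 = 70831.

367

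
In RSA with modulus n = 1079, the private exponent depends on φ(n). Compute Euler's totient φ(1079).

Factor: 1079 = 13 · 83.
φ(1079) = (13−1) · (83−1) = 12 · 82 = 984.

984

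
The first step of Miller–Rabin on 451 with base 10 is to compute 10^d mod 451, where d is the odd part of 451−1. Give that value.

451 − 1 = 450 = 2^1 · 225, so d = 225.
10^1 ≡ 10 (mod 451)
10^2 ≡ 10^2 = 100 ≡ 100 (mod 451)
10^4 ≡ 100^2 = 10000 ≡ 78 (mod 451)
10^8 ≡ 78^2 = 6084 ≡ 221 (mod 451)
10^16 ≡ 221^2 = 48841 ≡ 133 (mod 451)
10^32 ≡ 133^2 = 17689 ≡ 100 (mod 451)
10^64 ≡ 100^2 = 10000 ≡ 78 (mod 451)
10^128 ≡ 78^2 = 6084 ≡ 221 (mod 451)
225 = 128 + 64 + 32 + 1 in binary powers of 2.
So 10^225 ≡ 221 · 78 · 100 · 10 ≡ 329 (mod 451).
Squaring chain: 329; never reaches −1, so base 10 is a Miller–Rabin witness that 451 is composite.

329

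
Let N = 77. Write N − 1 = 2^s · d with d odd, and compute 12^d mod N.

77 − 1 = 76 = 2^2 · 19, so d = 19.
12^1 ≡ 12 (mod 77)
12^2 ≡ 12^2 = 144 ≡ 67 (mod 77)
12^4 ≡ 67^2 = 4489 ≡ 23 (mod 77)
12^8 ≡ 23^2 = 529 ≡ 67 (mod 77)
12^16 ≡ 67^2 = 4489 ≡ 23 (mod 77)
19 = 16 + 2 + 1 in binary powers of 2.
So 12^19 ≡ 23 · 67 · 12 ≡ 12 (mod 77).
Squaring chain: 12 → 67; never reaches −1, so base 12 is a Miller–Rabin witness that 77 is composite.

12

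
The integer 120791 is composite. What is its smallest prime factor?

120791 is odd.
Digit sum 20, not divisible by 3.
Ends in 1: not divisible by 5.
7: 120791 = 7·17255 + 6
11: 120791 = 11·10981

11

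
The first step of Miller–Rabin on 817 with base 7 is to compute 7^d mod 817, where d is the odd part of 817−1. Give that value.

817 − 1 = 816 = 2^4 · 51, so d = 51.
7^1 ≡ 7 (mod 817)
7^2 ≡ 7^2 = 49 ≡ 49 (mod 817)
7^4 ≡ 49^2 = 2401 ≡ 767 (mod 817)
7^8 ≡ 767^2 = 588289 ≡ 49 (mod 817)
7^16 ≡ 49^2 = 2401 ≡ 767 (mod 817)
7^32 ≡ 767^2 = 588289 ≡ 49 (mod 817)
51 = 32 + 16 + 2 + 1 in binary powers of 2.
So 7^51 ≡ 49 · 767 · 49 · 7 ≡ 343 (mod 817).
Squaring chain: 343 → 1 → 1 → 1; never reaches −1, so base 7 is a Miller–Rabin witness that 817 is composite.

343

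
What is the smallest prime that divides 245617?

245617 is odd.
Digit sum 25, not divisible by 3.
Ends in 7: not divisible by 5.
7: 245617 = 7·35088 + 1
11: 245617 = 11·22328 + 9
13: 245617 = 13·18893 + 8
17: 245617 = 17·14448 + 1
19: 245617 = 19·12927 + 4
23: 245617 = 23·10679

23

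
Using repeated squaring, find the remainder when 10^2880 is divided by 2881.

1215

10^1 ≡ 10 (mod 2881)
10^2 ≡ 10^2 = 100 ≡ 100 (mod 2881)
10^4 ≡ 100^2 = 10000 ≡ 1357 (mod 2881)
10^8 ≡ 1357^2 = 1841449 ≡ 490 (mod 2881)
10^16 ≡ 490^2 = 240100 ≡ 977 (mod 2881)
10^32 ≡ 977^2 = 954529 ≡ 918 (mod 2881)
10^64 ≡ 918^2 = 842724 ≡ 1472 (mod 2881)
10^128 ≡ 1472^2 = 2166784 ≡ 272 (mod 2881)
10^256 ≡ 272^2 = 73984 ≡ 1959 (mod 2881)
10^512 ≡ 1959^2 = 3837681 ≡ 189 (mod 2881)
10^1024 ≡ 189^2 = 35721 ≡ 1149 (mod 2881)
10^2048 ≡ 1149^2 = 1320201 ≡ 703 (mod 2881)
2880 = 2048 + 512 + 256 + 64 in binary powers of 2.
So 10^2880 ≡ 703 · 189 · 1959 · 1472 ≡ 1215 (mod 2881).
Since 1215 ≠ 1, base 10 is a Fermat witness: 2881 is composite.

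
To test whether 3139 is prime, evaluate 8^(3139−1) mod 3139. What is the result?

8^1 ≡ 8 (mod 3139)
8^2 ≡ 8^2 = 64 ≡ 64 (mod 3139)
8^4 ≡ 64^2 = 4096 ≡ 957 (mod 3139)
8^8 ≡ 957^2 = 915849 ≡ 2400 (mod 3139)
8^16 ≡ 2400^2 = 5760000 ≡ 3074 (mod 3139)
8^32 ≡ 3074^2 = 9449476 ≡ 1086 (mod 3139)
8^64 ≡ 1086^2 = 1179396 ≡ 2271 (mod 3139)
8^128 ≡ 2271^2 = 5157441 ≡ 64 (mod 3139)
8^256 ≡ 64^2 = 4096 ≡ 957 (mod 3139)
8^512 ≡ 957^2 = 915849 ≡ 2400 (mod 3139)
8^1024 ≡ 2400^2 = 5760000 ≡ 3074 (mod 3139)
8^2048 ≡ 3074^2 = 9449476 ≡ 1086 (mod 3139)
3138 = 2048 + 1024 + 64 + 2 in binary powers of 2.
So 8^3138 ≡ 1086 · 3074 · 2271 · 64 ≡ 1096 (mod 3139).
Since 1096 ≠ 1, base 8 is a Fermat witness: 3139 is composite.

1096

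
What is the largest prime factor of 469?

67

469 = 7 · 67
67 is prime.
So 469 = 7 · 67; the largest prime factor is 67.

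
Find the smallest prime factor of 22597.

22597 is odd.
Digit sum 25, not divisible by 3.
Ends in 7: not divisible by 5.
7: 22597 = 7·3228 + 1
11: 22597 = 11·2054 + 3
13: 22597 = 13·1738 + 3
17: 22597 = 17·1329 + 4
19: 22597 = 19·1189 + 6
23: 22597 = 23·982 + 11
29: 22597 = 29·779 + 6
31: 22597 = 31·728 + 29
37: 22597 = 37·610 + 27
41: 22597 = 41·551 + 6
43: 22597 = 43·525 + 22
47: 22597 = 47·480 + 37
53: 22597 = 53·426 + 19
59: 22597 = 59·383

59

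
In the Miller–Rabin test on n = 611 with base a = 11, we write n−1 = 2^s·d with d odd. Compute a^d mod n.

527

611 − 1 = 610 = 2^1 · 305, so d = 305.
11^1 ≡ 11 (mod 611)
11^2 ≡ 11^2 = 121 ≡ 121 (mod 611)
11^4 ≡ 121^2 = 14641 ≡ 588 (mod 611)
11^8 ≡ 588^2 = 345744 ≡ 529 (mod 611)
11^16 ≡ 529^2 = 279841 ≡ 3 (mod 611)
11^32 ≡ 3^2 = 9 ≡ 9 (mod 611)
11^64 ≡ 9^2 = 81 ≡ 81 (mod 611)
11^128 ≡ 81^2 = 6561 ≡ 451 (mod 611)
11^256 ≡ 451^2 = 203401 ≡ 549 (mod 611)
305 = 256 + 32 + 16 + 1 in binary powers of 2.
So 11^305 ≡ 549 · 9 · 3 · 11 ≡ 527 (mod 611).
Squaring chain: 527; never reaches −1, so base 11 is a Miller–Rabin witness that 611 is composite.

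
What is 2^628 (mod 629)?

2^1 ≡ 2 (mod 629)
2^2 ≡ 2^2 = 4 ≡ 4 (mod 629)
2^4 ≡ 4^2 = 16 ≡ 16 (mod 629)
2^8 ≡ 16^2 = 256 ≡ 256 (mod 629)
2^16 ≡ 256^2 = 65536 ≡ 120 (mod 629)
2^32 ≡ 120^2 = 14400 ≡ 562 (mod 629)
2^64 ≡ 562^2 = 315844 ≡ 86 (mod 629)
2^128 ≡ 86^2 = 7396 ≡ 477 (mod 629)
2^256 ≡ 477^2 = 227529 ≡ 460 (mod 629)
2^512 ≡ 460^2 = 211600 ≡ 256 (mod 629)
628 = 512 + 64 + 32 + 16 + 4 in binary powers of 2.
So 2^628 ≡ 256 · 86 · 562 · 120 · 16 ≡ 305 (mod 629).
Since 305 ≠ 1, base 2 is a Fermat witness: 629 is composite.

305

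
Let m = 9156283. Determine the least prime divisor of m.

61

9156283 is odd.
Digit sum 34, not divisible by 3.
Ends in 3: not divisible by 5.
7: 9156283 = 7·1308040 + 3
11: 9156283 = 11·832389 + 4
13: 9156283 = 13·704329 + 6
17: 9156283 = 17·538604 + 15
19: 9156283 = 19·481909 + 12
23: 9156283 = 23·398099 + 6
29: 9156283 = 29·315733 + 26
31: 9156283 = 31·295363 + 30
37: 9156283 = 37·247467 + 4
41: 9156283 = 41·223323 + 40
43: 9156283 = 43·212936 + 35
47: 9156283 = 47·194814 + 25
53: 9156283 = 53·172760 + 3
59: 9156283 = 59·155191 + 14
61: 9156283 = 61·150103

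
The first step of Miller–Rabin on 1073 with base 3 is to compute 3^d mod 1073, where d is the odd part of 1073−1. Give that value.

1073 − 1 = 1072 = 2^4 · 67, so d = 67.
3^1 ≡ 3 (mod 1073)
3^2 ≡ 3^2 = 9 ≡ 9 (mod 1073)
3^4 ≡ 9^2 = 81 ≡ 81 (mod 1073)
3^8 ≡ 81^2 = 6561 ≡ 123 (mod 1073)
3^16 ≡ 123^2 = 15129 ≡ 107 (mod 1073)
3^32 ≡ 107^2 = 11449 ≡ 719 (mod 1073)
3^64 ≡ 719^2 = 516961 ≡ 848 (mod 1073)
67 = 64 + 2 + 1 in binary powers of 2.
So 3^67 ≡ 848 · 9 · 3 ≡ 363 (mod 1073).
Squaring chain: 363 → 863 → 107 → 719; never reaches −1, so base 3 is a Miller–Rabin witness that 1073 is composite.

363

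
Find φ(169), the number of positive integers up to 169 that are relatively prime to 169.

156

Factor: 169 = 13^2.
φ(169) = 13^1·(13−1) = 156.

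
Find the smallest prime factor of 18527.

97

18527 is odd.
Digit sum 23, not divisible by 3.
Ends in 7: not divisible by 5.
7: 18527 = 7·2646 + 5
11: 18527 = 11·1684 + 3
13: 18527 = 13·1425 + 2
17: 18527 = 17·1089 + 14
19: 18527 = 19·975 + 2
23: 18527 = 23·805 + 12
29: 18527 = 29·638 + 25
31: 18527 = 31·597 + 20
37: 18527 = 37·500 + 27
41: 18527 = 41·451 + 36
43: 18527 = 43·430 + 37
47: 18527 = 47·394 + 9
53: 18527 = 53·349 + 30
59: 18527 = 59·314 + 1
61: 18527 = 61·303 + 44
67: 18527 = 67·276 + 35
71: 18527 = 71·260 + 67
73: 18527 = 73·253 + 58
79: 18527 = 79·234 + 41
83: 18527 = 83·223 + 18
89: 18527 = 89·208 + 15
97: 18527 = 97·191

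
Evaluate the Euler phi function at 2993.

2880

Factor: 2993 = 41 · 73.
φ(2993) = (41−1) · (73−1) = 40 · 72 = 2880.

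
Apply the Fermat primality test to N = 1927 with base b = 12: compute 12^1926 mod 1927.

1840

12^1 ≡ 12 (mod 1927)
12^2 ≡ 12^2 = 144 ≡ 144 (mod 1927)
12^4 ≡ 144^2 = 20736 ≡ 1466 (mod 1927)
12^8 ≡ 1466^2 = 2149156 ≡ 551 (mod 1927)
12^16 ≡ 551^2 = 303601 ≡ 1062 (mod 1927)
12^32 ≡ 1062^2 = 1127844 ≡ 549 (mod 1927)
12^64 ≡ 549^2 = 301401 ≡ 789 (mod 1927)
12^128 ≡ 789^2 = 622521 ≡ 100 (mod 1927)
12^256 ≡ 100^2 = 10000 ≡ 365 (mod 1927)
12^512 ≡ 365^2 = 133225 ≡ 262 (mod 1927)
12^1024 ≡ 262^2 = 68644 ≡ 1199 (mod 1927)
1926 = 1024 + 512 + 256 + 128 + 4 + 2 in binary powers of 2.
So 12^1926 ≡ 1199 · 262 · 365 · 100 · 1466 · 144 ≡ 1840 (mod 1927).
Since 1840 ≠ 1, base 12 is a Fermat witness: 1927 is composite.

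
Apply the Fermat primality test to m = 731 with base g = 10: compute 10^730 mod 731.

461

10^1 ≡ 10 (mod 731)
10^2 ≡ 10^2 = 100 ≡ 100 (mod 731)
10^4 ≡ 100^2 = 10000 ≡ 497 (mod 731)
10^8 ≡ 497^2 = 247009 ≡ 662 (mod 731)
10^16 ≡ 662^2 = 438244 ≡ 375 (mod 731)
10^32 ≡ 375^2 = 140625 ≡ 273 (mod 731)
10^64 ≡ 273^2 = 74529 ≡ 698 (mod 731)
10^128 ≡ 698^2 = 487204 ≡ 358 (mod 731)
10^256 ≡ 358^2 = 128164 ≡ 239 (mod 731)
10^512 ≡ 239^2 = 57121 ≡ 103 (mod 731)
730 = 512 + 128 + 64 + 16 + 8 + 2 in binary powers of 2.
So 10^730 ≡ 103 · 358 · 698 · 375 · 662 · 100 ≡ 461 (mod 731).
Since 461 ≠ 1, base 10 is a Fermat witness: 731 is composite.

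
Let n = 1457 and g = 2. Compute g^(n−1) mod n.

2^1 ≡ 2 (mod 1457)
2^2 ≡ 2^2 = 4 ≡ 4 (mod 1457)
2^4 ≡ 4^2 = 16 ≡ 16 (mod 1457)
2^8 ≡ 16^2 = 256 ≡ 256 (mod 1457)
2^16 ≡ 256^2 = 65536 ≡ 1428 (mod 1457)
2^32 ≡ 1428^2 = 2039184 ≡ 841 (mod 1457)
2^64 ≡ 841^2 = 707281 ≡ 636 (mod 1457)
2^128 ≡ 636^2 = 404496 ≡ 907 (mod 1457)
2^256 ≡ 907^2 = 822649 ≡ 901 (mod 1457)
2^512 ≡ 901^2 = 811801 ≡ 252 (mod 1457)
2^1024 ≡ 252^2 = 63504 ≡ 853 (mod 1457)
1456 = 1024 + 256 + 128 + 32 + 16 in binary powers of 2.
So 2^1456 ≡ 853 · 901 · 907 · 841 · 1428 ≡ 1397 (mod 1457).
Since 1397 ≠ 1, base 2 is a Fermat witness: 1457 is composite.

1397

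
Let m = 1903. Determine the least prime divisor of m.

11

1903 is odd.
Digit sum 13, not divisible by 3.
Ends in 3: not divisible by 5.
7: 1903 = 7·271 + 6
11: 1903 = 11·173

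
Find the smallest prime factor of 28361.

79

28361 is odd.
Digit sum 20, not divisible by 3.
Ends in 1: not divisible by 5.
7: 28361 = 7·4051 + 4
11: 28361 = 11·2578 + 3
13: 28361 = 13·2181 + 8
17: 28361 = 17·1668 + 5
19: 28361 = 19·1492 + 13
23: 28361 = 23·1233 + 2
29: 28361 = 29·977 + 28
31: 28361 = 31·914 + 27
37: 28361 = 37·766 + 19
41: 28361 = 41·691 + 30
43: 28361 = 43·659 + 24
47: 28361 = 47·603 + 20
53: 28361 = 53·535 + 6
59: 28361 = 59·480 + 41
61: 28361 = 61·464 + 57
67: 28361 = 67·423 + 20
71: 28361 = 71·399 + 32
73: 28361 = 73·388 + 37
79: 28361 = 79·359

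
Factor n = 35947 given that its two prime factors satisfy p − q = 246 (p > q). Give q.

Since p = q + 246, we have 35947 = q(q + 246), so q² + 246q − 35947 = 0.
Discriminant: 246² + 4·35947 = 60516 + 143788 = 204304; √204304 = 452.
q = (−246 + 452)/2 = 103, and p = q + 246 = 349.
Check: 103 · 349 = 35947.

103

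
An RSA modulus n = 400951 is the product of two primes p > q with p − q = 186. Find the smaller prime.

547

Since p = q + 186, we have 400951 = q(q + 186), so q² + 186q − 400951 = 0.
Discriminant: 186² + 4·400951 = 34596 + 1603804 = 1638400; √1638400 = 1280.
q = (−186 + 1280)/2 = 547, and p = q + 186 = 733.
Check: 547 · 733 = 400951.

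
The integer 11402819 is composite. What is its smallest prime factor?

11402819 is odd.
Digit sum 26, not divisible by 3.
Ends in 9: not divisible by 5.
7: 11402819 = 7·1628974 + 1
11: 11402819 = 11·1036619 + 10
13: 11402819 = 13·877139 + 12
17: 11402819 = 17·670754 + 1
19: 11402819 = 19·600148 + 7
23: 11402819 = 23·495774 + 17
29: 11402819 = 29·393200 + 19
31: 11402819 = 31·367832 + 27
37: 11402819 = 37·308184 + 11
41: 11402819 = 41·278117 + 22
43: 11402819 = 43·265181 + 36
47: 11402819 = 47·242613 + 8
53: 11402819 = 53·215147 + 28
59: 11402819 = 59·193268 + 7
61: 11402819 = 61·186931 + 28
67: 11402819 = 67·170191 + 22
71: 11402819 = 71·160603 + 6
73: 11402819 = 73·156203

73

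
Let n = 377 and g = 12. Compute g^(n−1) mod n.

12^1 ≡ 12 (mod 377)
12^2 ≡ 12^2 = 144 ≡ 144 (mod 377)
12^4 ≡ 144^2 = 20736 ≡ 1 (mod 377)
12^8 ≡ 1^2 = 1 ≡ 1 (mod 377)
12^16 ≡ 1^2 = 1 ≡ 1 (mod 377)
12^32 ≡ 1^2 = 1 ≡ 1 (mod 377)
12^64 ≡ 1^2 = 1 ≡ 1 (mod 377)
12^128 ≡ 1^2 = 1 ≡ 1 (mod 377)
12^256 ≡ 1^2 = 1 ≡ 1 (mod 377)
376 = 256 + 64 + 32 + 16 + 8 in binary powers of 2.
So 12^376 ≡ 1 · 1 · 1 · 1 · 1 ≡ 1 (mod 377).
Since the result is 1, base 12 gives no evidence that 377 is composite.

1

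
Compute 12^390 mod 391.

12^1 ≡ 12 (mod 391)
12^2 ≡ 12^2 = 144 ≡ 144 (mod 391)
12^4 ≡ 144^2 = 20736 ≡ 13 (mod 391)
12^8 ≡ 13^2 = 169 ≡ 169 (mod 391)
12^16 ≡ 169^2 = 28561 ≡ 18 (mod 391)
12^32 ≡ 18^2 = 324 ≡ 324 (mod 391)
12^64 ≡ 324^2 = 104976 ≡ 188 (mod 391)
12^128 ≡ 188^2 = 35344 ≡ 154 (mod 391)
12^256 ≡ 154^2 = 23716 ≡ 256 (mod 391)
390 = 256 + 128 + 4 + 2 in binary powers of 2.
So 12^390 ≡ 256 · 154 · 13 · 144 ≡ 87 (mod 391).
Since 87 ≠ 1, base 12 is a Fermat witness: 391 is composite.

87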